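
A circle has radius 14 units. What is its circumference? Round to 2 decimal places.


Shape: circle
Radius r = 14 units
Formula: C = 2 * pi * r
C = 2 * pi * 14
C = 28 * pi
C = 87.96
87.96 units


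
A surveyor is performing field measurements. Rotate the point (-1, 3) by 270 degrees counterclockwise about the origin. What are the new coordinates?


Transformation: rotation about the origin
Original point: (-1, 3)
Rule for 270 deg counterclockwise: (x, y) -> (y, -x)
Apply: (-1, 3) -> (3, 1)
(3, 1)


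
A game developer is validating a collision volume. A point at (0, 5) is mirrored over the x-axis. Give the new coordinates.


Transformation: reflection
Original point: (0, 5)
Rule for reflection over the x-axis: (x, y) -> (x, -y)
Apply: (0, 5) -> (0, -5)
(0, -5)


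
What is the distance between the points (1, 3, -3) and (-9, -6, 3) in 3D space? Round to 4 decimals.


3D distance between two points
P1 = (1, 3, -3), P2 = (-9, -6, 3)
Formula: d = sqrt((x2-x1)^2 + (y2-y1)^2 + (z2-z1)^2)
dx = -9 - 1 = -10
dy = -6 - 3 = -9
dz = 3 - -3 = 6
dx^2 + dy^2 + dz^2 = 100 + 81 + 36 = 217
d = sqrt(217)
d = 14.7309
14.7309 units


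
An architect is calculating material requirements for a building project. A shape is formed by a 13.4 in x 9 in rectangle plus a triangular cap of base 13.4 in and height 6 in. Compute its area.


Composite shape: rectangle + triangle
Rectangle area = 13.4 * 9 = 120.6
Triangle area = 0.5 * 13.4 * 6 = 40.2
Total = 120.6 + 40.2
Total = 160.8
160.8 in^2


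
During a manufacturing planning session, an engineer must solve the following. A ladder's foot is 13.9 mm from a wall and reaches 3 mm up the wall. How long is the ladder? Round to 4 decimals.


Shape: right triangle
Legs a = 13.9 mm, b = 3 mm
Formula: c = sqrt(a^2 + b^2)
a^2 = 193.21, b^2 = 9
a^2 + b^2 = 202.21
c = sqrt(202.21)
c = 14.2201
14.2201 mm


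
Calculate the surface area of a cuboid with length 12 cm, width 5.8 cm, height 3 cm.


Shape: rectangular prism
l = 12 cm, w = 5.8 cm, h = 3 cm
Formula: SA = 2(lw + lh + wh)
lw = 69.6, lh = 36, wh = 17.4
lw + lh + wh = 123
SA = 2 * 123
SA = 246
246 cm^2


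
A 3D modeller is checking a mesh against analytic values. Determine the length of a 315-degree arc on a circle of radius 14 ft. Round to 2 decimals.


Shape: circular arc
Radius r = 14 ft, Angle = 315 degrees
Formula: L = (angle/360) * 2 * pi * r
2 * pi * r = 28 * pi
L = (315/360) * 28 * pi
L = 24.5 * pi
L = 76.97
76.97 ft


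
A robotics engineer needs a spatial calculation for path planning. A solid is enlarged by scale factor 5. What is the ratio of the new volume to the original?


Linear scale factor k = 5
Rule: under a linear scaling by k, volumes scale by k^3.
k^3 = 5 * 5 * 5
k^3 = 25 * 5
k^3 = 125
Volume scales by a factor of 125.
125 (dimensionless)


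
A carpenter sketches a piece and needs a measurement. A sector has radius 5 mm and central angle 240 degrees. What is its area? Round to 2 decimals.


Shape: circular sector
Radius r = 5 mm, Angle = 240 degrees
Formula: A = (angle/360) * pi * r^2
r^2 = 25
Fraction of circle = 240/360
A = (240/360) * pi * 25
A = 16.666667 * pi
A = 52.36
52.36 mm^2


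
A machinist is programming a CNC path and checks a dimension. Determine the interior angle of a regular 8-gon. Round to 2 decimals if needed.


Shape: regular octagon (8 sides)
Formula: interior angle = (n - 2) * 180 / n
(n - 2) = 6
(n - 2) * 180 = 1080
angle = 1080 / 8
angle = 135
135 degrees


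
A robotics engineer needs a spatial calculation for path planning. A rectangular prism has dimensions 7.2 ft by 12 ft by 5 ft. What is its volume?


Shape: rectangular prism
l = 7.2 ft, w = 12 ft, h = 5 ft
Formula: V = l * w * h
V = 7.2 * 12 * 5
V = 86.4 * 5
V = 432
432 ft^3


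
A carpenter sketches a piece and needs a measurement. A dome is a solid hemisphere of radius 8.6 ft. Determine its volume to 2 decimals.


Shape: hemisphere (half of a sphere)
Radius r = 8.6 ft
Formula: V = (1/2) * (4/3) * pi * r^3 = (2/3) * pi * r^3
r^3 = 636.056
(2/3) * 636.056 = 424.037333
V = 424.037333 * pi
V = 1332.15
1332.15 ft^3


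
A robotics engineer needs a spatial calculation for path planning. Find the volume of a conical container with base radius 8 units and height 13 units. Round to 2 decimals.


Shape: cone
Radius r = 8 units, Height h = 13 units
Formula: V = (1/3) * pi * r^2 * h
r^2 = 64
pi * r^2 * h = pi * 64 * 13 = 832 * pi
V = 832 * pi / 3
V = 871.27
871.27 units^3


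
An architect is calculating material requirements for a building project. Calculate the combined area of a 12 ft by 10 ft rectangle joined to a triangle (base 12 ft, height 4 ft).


Composite shape: rectangle + triangle
Rectangle area = 12 * 10 = 120
Triangle area = 0.5 * 12 * 4 = 24
Total = 120 + 24
Total = 144
144 ft^2


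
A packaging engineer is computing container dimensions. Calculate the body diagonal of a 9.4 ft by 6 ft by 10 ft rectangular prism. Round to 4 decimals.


Shape: rectangular box (space diagonal)
l = 9.4 ft, w = 6 ft, h = 10 ft
Visualize: the diagonal of the base, then a right triangle with that diagonal and the height.
Formula: d = sqrt(l^2 + w^2 + h^2)
l^2 + w^2 + h^2 = 88.36 + 36 + 100 = 224.36
d = sqrt(224.36)
d = 14.9787
14.9787 ft


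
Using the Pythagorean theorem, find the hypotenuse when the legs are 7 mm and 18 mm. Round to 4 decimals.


Shape: right triangle
Legs a = 7 mm, b = 18 mm
Formula: c = sqrt(a^2 + b^2)
a^2 = 49, b^2 = 324
a^2 + b^2 = 373
c = sqrt(373)
c = 19.3132
19.3132 mm


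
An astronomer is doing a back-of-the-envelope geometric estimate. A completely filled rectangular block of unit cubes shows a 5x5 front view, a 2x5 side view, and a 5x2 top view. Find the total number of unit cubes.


Orthographic views of a solid rectangular block:
Front view 5 x 5 -> length = 5, height = 5
Side view 2 x 5 -> width = 2, height = 5 (consistent)
Top view 5 x 2 -> confirms length = 5, width = 2
The block is 5 x 2 x 5.
Total unit cubes = 5 * 2 * 5 = 50
50 unit cubes


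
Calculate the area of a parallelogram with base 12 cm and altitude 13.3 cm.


Shape: parallelogram
Base b = 12 cm, Height h = 13.3 cm
Formula: A = b * h
A = 12 * 13.3
A = 159.6
159.6 cm^2


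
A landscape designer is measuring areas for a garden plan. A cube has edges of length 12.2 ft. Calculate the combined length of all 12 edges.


Shape: cube
Side s = 12.2 ft
A cube has 12 edges, all equal.
Formula: total edge length = 12 * s
Total = 12 * 12.2
Total = 146.4
146.4 ft


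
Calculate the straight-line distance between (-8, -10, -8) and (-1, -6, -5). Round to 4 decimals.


3D distance between two points
P1 = (-8, -10, -8), P2 = (-1, -6, -5)
Formula: d = sqrt((x2-x1)^2 + (y2-y1)^2 + (z2-z1)^2)
dx = -1 - -8 = 7
dy = -6 - -10 = 4
dz = -5 - -8 = 3
dx^2 + dy^2 + dz^2 = 49 + 16 + 9 = 74
d = sqrt(74)
d = 8.6023
8.6023 units


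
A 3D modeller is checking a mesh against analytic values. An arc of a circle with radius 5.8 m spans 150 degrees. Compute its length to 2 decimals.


Shape: circular arc
Radius r = 5.8 m, Angle = 150 degrees
Formula: L = (angle/360) * 2 * pi * r
2 * pi * r = 11.6 * pi
L = (150/360) * 11.6 * pi
L = 4.833333 * pi
L = 15.18
15.18 m


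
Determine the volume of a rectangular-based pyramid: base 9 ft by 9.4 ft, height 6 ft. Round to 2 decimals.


Shape: rectangular pyramid
Base: 9 ft x 9.4 ft, Height h = 6 ft
Formula: V = (1/3) * base_area * h
base_area = 9 * 9.4 = 84.6
base_area * h = 84.6 * 6 = 507.6
V = 507.6 / 3
V = 169.2
169.2 ft^3


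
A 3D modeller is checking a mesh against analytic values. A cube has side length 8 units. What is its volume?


Shape: cube
Side s = 8 units
Formula: V = s^3
V = 8 * 8 * 8
V = 64 * 8
V = 512
512 units^3


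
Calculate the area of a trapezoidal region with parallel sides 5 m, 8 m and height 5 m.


Shape: trapezoid
Parallel sides a = 5 m, b = 8 m; Height h = 5 m
Formula: A = (a + b) * h / 2
a + b = 5 + 8 = 13
A = 13 * 5 / 2
A = 65 / 2
A = 32.5
32.5 m^2


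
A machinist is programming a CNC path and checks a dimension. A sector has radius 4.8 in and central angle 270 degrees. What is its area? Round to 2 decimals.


Shape: circular sector
Radius r = 4.8 in, Angle = 270 degrees
Formula: A = (angle/360) * pi * r^2
r^2 = 23.04
Fraction of circle = 270/360
A = (270/360) * pi * 23.04
A = 17.28 * pi
A = 54.29
54.29 in^2


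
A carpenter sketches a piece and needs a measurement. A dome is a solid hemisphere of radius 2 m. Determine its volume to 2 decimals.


Shape: hemisphere (half of a sphere)
Radius r = 2 m
Formula: V = (1/2) * (4/3) * pi * r^3 = (2/3) * pi * r^3
r^3 = 8
(2/3) * 8 = 5.333333
V = 5.333333 * pi
V = 16.76
16.76 m^3


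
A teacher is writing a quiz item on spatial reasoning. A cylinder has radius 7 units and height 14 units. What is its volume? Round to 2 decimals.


Shape: cylinder
Radius r = 7 units, Height h = 14 units
Formula: V = pi * r^2 * h
r^2 = 49
V = pi * 49 * 14
V = 686 * pi
V = 2155.13
2155.13 units^3


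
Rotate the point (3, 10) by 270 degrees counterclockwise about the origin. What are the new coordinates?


Transformation: rotation about the origin
Original point: (3, 10)
Rule for 270 deg counterclockwise: (x, y) -> (y, -x)
Apply: (3, 10) -> (10, -3)
(10, -3)


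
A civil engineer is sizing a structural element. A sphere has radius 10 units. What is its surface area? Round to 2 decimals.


Shape: sphere
Radius r = 10 units
Formula: SA = 4 * pi * r^2
r^2 = 100
SA = 4 * pi * 100
SA = 400 * pi
SA = 1256.64
1256.64 units^2


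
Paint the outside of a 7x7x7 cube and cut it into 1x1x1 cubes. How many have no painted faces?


Large cube: 7 x 7 x 7, cut into unit cubes.
n = 7, so n - 2 = 5
Unpainted cubes form the interior (n - 2)^3 block.
(n - 2)^3 = 5^3 = 125
125 unit cubes


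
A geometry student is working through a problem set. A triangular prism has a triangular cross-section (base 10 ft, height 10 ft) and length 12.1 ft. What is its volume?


Shape: triangular prism
Triangle base = 10 ft, triangle height = 10 ft, prism length L = 12.1 ft
Formula: V = (1/2 * b * h_tri) * L
Cross-section area = 0.5 * 10 * 10 = 50
V = 50 * 12.1
V = 605
605 ft^3


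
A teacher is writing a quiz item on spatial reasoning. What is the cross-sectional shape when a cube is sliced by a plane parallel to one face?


Solid: cube
Cutting plane: parallel to one face
Visualize the intersection of the plane with the solid's surface.
The boundary of the cut region is a square.
square


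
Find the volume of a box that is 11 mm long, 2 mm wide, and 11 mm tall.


Shape: rectangular prism
l = 11 mm, w = 2 mm, h = 11 mm
Formula: V = l * w * h
V = 11 * 2 * 11
V = 22 * 11
V = 242
242 mm^3


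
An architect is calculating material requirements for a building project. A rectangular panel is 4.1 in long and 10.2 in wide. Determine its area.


Shape: rectangle
Length l = 4.1 in, Width w = 10.2 in
Formula: A = l * w
A = 4.1 * 10.2
A = 41.82
41.82 in^2


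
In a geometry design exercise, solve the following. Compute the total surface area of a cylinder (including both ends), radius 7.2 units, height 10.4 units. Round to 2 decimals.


Shape: closed cylinder
Radius r = 7.2 units, Height h = 10.4 units
Formula: SA = 2*pi*r^2 + 2*pi*r*h = 2*pi*r*(r + h)
r + h = 17.6
2 * r * (r + h) = 2 * 7.2 * 17.6 = 253.44
SA = 253.44 * pi
SA = 796.21
796.21 units^2


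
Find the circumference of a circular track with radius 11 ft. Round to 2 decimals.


Shape: circle
Radius r = 11 ft
Formula: C = 2 * pi * r
C = 2 * pi * 11
C = 22 * pi
C = 69.12
69.12 ft


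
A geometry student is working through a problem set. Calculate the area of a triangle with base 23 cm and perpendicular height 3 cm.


Shape: triangle
Base b = 23 cm, Height h = 3 cm
Formula: A = (1/2) * b * h
A = 0.5 * 23 * 3
A = 0.5 * 69
A = 34.5
34.5 cm^2


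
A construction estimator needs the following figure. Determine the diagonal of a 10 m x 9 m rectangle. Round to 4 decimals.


Shape: rectangle (diagonal via Pythagoras)
Sides: 10 m and 9 m
Formula: d = sqrt(l^2 + w^2)
l^2 = 100, w^2 = 81
l^2 + w^2 = 181
d = sqrt(181)
d = 13.4536
13.4536 m


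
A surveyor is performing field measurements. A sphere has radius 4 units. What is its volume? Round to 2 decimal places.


Shape: sphere
Radius r = 4 units
Formula: V = (4/3) * pi * r^3
r^3 = 64
(4/3) * 64 = 85.333333
V = 85.333333 * pi
V = 268.08
268.08 units^3


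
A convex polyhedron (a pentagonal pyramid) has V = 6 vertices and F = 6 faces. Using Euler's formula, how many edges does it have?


Polyhedron: pentagonal pyramid
Euler's formula for convex polyhedra: V - E + F = 2
Given: V = 6 vertices and F = 6 faces
Solve for E:
E = V + F - 2 = 6 + 6 - 2 = 10
10 edges


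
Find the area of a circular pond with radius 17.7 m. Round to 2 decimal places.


Shape: circle
Radius r = 17.7 m
Formula: A = pi * r^2
r^2 = 17.7^2 = 313.29
A = pi * 313.29
A = 984.23
984.23 m^2


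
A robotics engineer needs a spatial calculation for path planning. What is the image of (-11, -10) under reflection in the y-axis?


Transformation: reflection
Original point: (-11, -10)
Rule for reflection over the y-axis: (x, y) -> (-x, y)
Apply: (-11, -10) -> (11, -10)
(11, -10)


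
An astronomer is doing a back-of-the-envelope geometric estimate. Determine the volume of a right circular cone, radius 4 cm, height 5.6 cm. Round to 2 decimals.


Shape: cone
Radius r = 4 cm, Height h = 5.6 cm
Formula: V = (1/3) * pi * r^2 * h
r^2 = 16
pi * r^2 * h = pi * 16 * 5.6 = 89.6 * pi
V = 89.6 * pi / 3
V = 93.83
93.83 cm^3


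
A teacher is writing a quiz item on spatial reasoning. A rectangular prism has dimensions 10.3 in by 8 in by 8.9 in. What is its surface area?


Shape: rectangular prism
l = 10.3 in, w = 8 in, h = 8.9 in
Formula: SA = 2(lw + lh + wh)
lw = 82.4, lh = 91.67, wh = 71.2
lw + lh + wh = 245.27
SA = 2 * 245.27
SA = 490.54
490.54 in^2


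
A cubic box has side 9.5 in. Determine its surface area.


Shape: cube
Side s = 9.5 in
A cube has 6 square faces.
Formula: SA = 6 * s^2
s^2 = 90.25
SA = 6 * 90.25
SA = 541.5
541.5 in^2


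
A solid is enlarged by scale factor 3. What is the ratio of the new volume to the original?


Linear scale factor k = 3
Rule: under a linear scaling by k, volumes scale by k^3.
k^3 = 3 * 3 * 3
k^3 = 9 * 3
k^3 = 27
Volume scales by a factor of 27.
27 (dimensionless)


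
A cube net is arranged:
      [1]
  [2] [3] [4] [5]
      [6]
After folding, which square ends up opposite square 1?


Net: cross layout. Take square 3 as the base (bottom).
Fold the four squares in the horizontal row up around 3: 2 -> left, 4 -> right, 5 wraps to the top.
Fold 1 and 6 up from 3: 1 -> back, 6 -> front.
Opposite pairs are therefore: (1, 6), (2, 4), (3, 5).
Face 1 is opposite face 6.
face 6


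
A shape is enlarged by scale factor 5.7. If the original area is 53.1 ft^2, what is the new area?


Linear scale factor k = 5.7
Original area = 53.1 ft^2
Rule: under a linear scaling by k, areas scale by k^2.
k^2 = 5.7^2 = 32.49
New area = 53.1 * 32.49
New area = 1725.219
1725.219 ft^2


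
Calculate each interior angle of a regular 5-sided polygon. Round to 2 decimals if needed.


Shape: regular pentagon (5 sides)
Formula: interior angle = (n - 2) * 180 / n
(n - 2) = 3
(n - 2) * 180 = 540
angle = 540 / 5
angle = 108
108 degrees


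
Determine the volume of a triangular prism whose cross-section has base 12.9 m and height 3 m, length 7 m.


Shape: triangular prism
Triangle base = 12.9 m, triangle height = 3 m, prism length L = 7 m
Formula: V = (1/2 * b * h_tri) * L
Cross-section area = 0.5 * 12.9 * 3 = 19.35
V = 19.35 * 7
V = 135.45
135.45 m^3


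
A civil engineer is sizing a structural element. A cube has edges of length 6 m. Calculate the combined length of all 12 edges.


Shape: cube
Side s = 6 m
A cube has 12 edges, all equal.
Formula: total edge length = 12 * s
Total = 12 * 6
Total = 72
72 m


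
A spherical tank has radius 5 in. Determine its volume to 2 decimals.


Shape: sphere
Radius r = 5 in
Formula: V = (4/3) * pi * r^3
r^3 = 125
(4/3) * 125 = 166.666667
V = 166.666667 * pi
V = 523.6
523.6 in^3


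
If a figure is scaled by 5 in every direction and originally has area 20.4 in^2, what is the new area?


Linear scale factor k = 5
Original area = 20.4 in^2
Rule: under a linear scaling by k, areas scale by k^2.
k^2 = 5^2 = 25
New area = 20.4 * 25
New area = 510
510 in^2


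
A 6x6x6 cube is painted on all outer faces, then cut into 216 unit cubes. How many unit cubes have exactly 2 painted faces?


Large cube: 6 x 6 x 6, cut into unit cubes.
n = 6, so n - 2 = 4
Cubes with 2 painted faces lie along the edges, excluding corners.
A cube has 12 edges; each contributes (n - 2) = 4 such cubes.
Count = 12 * 4 = 48
48 unit cubes


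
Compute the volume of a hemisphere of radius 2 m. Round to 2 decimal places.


Shape: hemisphere (half of a sphere)
Radius r = 2 m
Formula: V = (1/2) * (4/3) * pi * r^3 = (2/3) * pi * r^3
r^3 = 8
(2/3) * 8 = 5.333333
V = 5.333333 * pi
V = 16.76
16.76 m^3


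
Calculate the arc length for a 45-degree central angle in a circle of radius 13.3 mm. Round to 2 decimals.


Shape: circular arc
Radius r = 13.3 mm, Angle = 45 degrees
Formula: L = (angle/360) * 2 * pi * r
2 * pi * r = 26.6 * pi
L = (45/360) * 26.6 * pi
L = 3.325 * pi
L = 10.45
10.45 mm


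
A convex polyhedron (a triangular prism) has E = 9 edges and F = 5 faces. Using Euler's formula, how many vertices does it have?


Polyhedron: triangular prism
Euler's formula for convex polyhedra: V - E + F = 2
Given: E = 9 edges and F = 5 faces
Solve for V:
V = 2 + E - F = 2 + 9 - 5 = 6
6 vertices


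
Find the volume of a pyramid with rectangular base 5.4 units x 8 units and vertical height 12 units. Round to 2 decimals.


Shape: rectangular pyramid
Base: 5.4 units x 8 units, Height h = 12 units
Formula: V = (1/3) * base_area * h
base_area = 5.4 * 8 = 43.2
base_area * h = 43.2 * 12 = 518.4
V = 518.4 / 3
V = 172.8
172.8 units^3


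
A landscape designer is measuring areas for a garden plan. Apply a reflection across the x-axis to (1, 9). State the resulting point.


Transformation: reflection
Original point: (1, 9)
Rule for reflection over the x-axis: (x, y) -> (x, -y)
Apply: (1, 9) -> (1, -9)
(1, -9)


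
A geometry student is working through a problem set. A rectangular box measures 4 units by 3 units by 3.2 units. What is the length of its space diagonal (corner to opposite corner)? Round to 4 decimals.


Shape: rectangular box (space diagonal)
l = 4 units, w = 3 units, h = 3.2 units
Visualize: the diagonal of the base, then a right triangle with that diagonal and the height.
Formula: d = sqrt(l^2 + w^2 + h^2)
l^2 + w^2 + h^2 = 16 + 9 + 10.24 = 35.24
d = sqrt(35.24)
d = 5.9363
5.9363 units


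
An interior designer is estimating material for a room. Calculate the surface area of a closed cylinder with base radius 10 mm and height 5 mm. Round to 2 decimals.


Shape: closed cylinder
Radius r = 10 mm, Height h = 5 mm
Formula: SA = 2*pi*r^2 + 2*pi*r*h = 2*pi*r*(r + h)
r + h = 15
2 * r * (r + h) = 2 * 10 * 15 = 300
SA = 300 * pi
SA = 942.48
942.48 mm^2


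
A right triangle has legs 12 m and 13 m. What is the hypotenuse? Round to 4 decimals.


Shape: right triangle
Legs a = 12 m, b = 13 m
Formula: c = sqrt(a^2 + b^2)
a^2 = 144, b^2 = 169
a^2 + b^2 = 313
c = sqrt(313)
c = 17.6918
17.6918 m


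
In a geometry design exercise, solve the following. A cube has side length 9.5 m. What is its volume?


Shape: cube
Side s = 9.5 m
Formula: V = s^3
V = 9.5 * 9.5 * 9.5
V = 90.25 * 9.5
V = 857.375
857.375 m^3


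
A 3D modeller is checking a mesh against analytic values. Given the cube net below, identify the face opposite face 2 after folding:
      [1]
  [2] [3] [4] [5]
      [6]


Net: cross layout. Take square 3 as the base (bottom).
Fold the four squares in the horizontal row up around 3: 2 -> left, 4 -> right, 5 wraps to the top.
Fold 1 and 6 up from 3: 1 -> back, 6 -> front.
Opposite pairs are therefore: (1, 6), (2, 4), (3, 5).
Face 2 is opposite face 4.
face 4


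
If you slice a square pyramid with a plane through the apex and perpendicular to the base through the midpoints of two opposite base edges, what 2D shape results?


Solid: square pyramid
Cutting plane: through the apex and perpendicular to the base through the midpoints of two opposite base edges
Visualize the intersection of the plane with the solid's surface.
The boundary of the cut region is a isosceles triangle.
isosceles triangle


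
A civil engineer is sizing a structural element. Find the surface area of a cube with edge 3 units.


Shape: cube
Side s = 3 units
A cube has 6 square faces.
Formula: SA = 6 * s^2
s^2 = 9
SA = 6 * 9
SA = 54
54 units^2


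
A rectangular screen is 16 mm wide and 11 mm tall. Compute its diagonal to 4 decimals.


Shape: rectangle (diagonal via Pythagoras)
Sides: 16 mm and 11 mm
Formula: d = sqrt(l^2 + w^2)
l^2 = 256, w^2 = 121
l^2 + w^2 = 377
d = sqrt(377)
d = 19.4165
19.4165 mm


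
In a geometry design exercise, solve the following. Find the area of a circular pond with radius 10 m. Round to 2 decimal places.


Shape: circle
Radius r = 10 m
Formula: A = pi * r^2
r^2 = 10^2 = 100
A = pi * 100
A = 314.16
314.16 m^2


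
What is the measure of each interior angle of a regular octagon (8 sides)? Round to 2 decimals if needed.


Shape: regular octagon (8 sides)
Formula: interior angle = (n - 2) * 180 / n
(n - 2) = 6
(n - 2) * 180 = 1080
angle = 1080 / 8
angle = 135
135 degrees


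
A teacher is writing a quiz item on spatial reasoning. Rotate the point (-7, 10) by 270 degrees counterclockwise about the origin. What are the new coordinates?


Transformation: rotation about the origin
Original point: (-7, 10)
Rule for 270 deg counterclockwise: (x, y) -> (y, -x)
Apply: (-7, 10) -> (10, 7)
(10, 7)


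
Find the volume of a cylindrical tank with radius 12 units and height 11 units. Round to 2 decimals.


Shape: cylinder
Radius r = 12 units, Height h = 11 units
Formula: V = pi * r^2 * h
r^2 = 144
V = pi * 144 * 11
V = 1584 * pi
V = 4976.28
4976.28 units^3


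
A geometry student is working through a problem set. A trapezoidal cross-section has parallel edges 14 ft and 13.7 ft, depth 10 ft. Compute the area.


Shape: trapezoid
Parallel sides a = 14 ft, b = 13.7 ft; Height h = 10 ft
Formula: A = (a + b) * h / 2
a + b = 14 + 13.7 = 27.7
A = 27.7 * 10 / 2
A = 277 / 2
A = 138.5
138.5 ft^2


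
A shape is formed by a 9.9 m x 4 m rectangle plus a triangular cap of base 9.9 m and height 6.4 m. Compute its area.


Composite shape: rectangle + triangle
Rectangle area = 9.9 * 4 = 39.6
Triangle area = 0.5 * 9.9 * 6.4 = 31.68
Total = 39.6 + 31.68
Total = 71.28
71.28 m^2


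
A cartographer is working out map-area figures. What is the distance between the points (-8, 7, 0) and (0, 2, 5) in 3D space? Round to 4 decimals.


3D distance between two points
P1 = (-8, 7, 0), P2 = (0, 2, 5)
Formula: d = sqrt((x2-x1)^2 + (y2-y1)^2 + (z2-z1)^2)
dx = 0 - -8 = 8
dy = 2 - 7 = -5
dz = 5 - 0 = 5
dx^2 + dy^2 + dz^2 = 64 + 25 + 25 = 114
d = sqrt(114)
d = 10.6771
10.6771 units


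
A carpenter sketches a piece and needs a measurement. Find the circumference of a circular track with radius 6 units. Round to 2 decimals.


Shape: circle
Radius r = 6 units
Formula: C = 2 * pi * r
C = 2 * pi * 6
C = 12 * pi
C = 37.7
37.7 units


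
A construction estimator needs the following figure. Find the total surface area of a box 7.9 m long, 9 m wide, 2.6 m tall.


Shape: rectangular prism
l = 7.9 m, w = 9 m, h = 2.6 m
Formula: SA = 2(lw + lh + wh)
lw = 71.1, lh = 20.54, wh = 23.4
lw + lh + wh = 115.04
SA = 2 * 115.04
SA = 230.08
230.08 m^2


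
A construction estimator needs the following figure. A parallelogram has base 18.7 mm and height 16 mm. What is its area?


Shape: parallelogram
Base b = 18.7 mm, Height h = 16 mm
Formula: A = b * h
A = 18.7 * 16
A = 299.2
299.2 mm^2


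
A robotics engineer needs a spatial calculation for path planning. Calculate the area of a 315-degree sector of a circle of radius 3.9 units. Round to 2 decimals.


Shape: circular sector
Radius r = 3.9 units, Angle = 315 degrees
Formula: A = (angle/360) * pi * r^2
r^2 = 15.21
Fraction of circle = 315/360
A = (315/360) * pi * 15.21
A = 13.30875 * pi
A = 41.81
41.81 units^2


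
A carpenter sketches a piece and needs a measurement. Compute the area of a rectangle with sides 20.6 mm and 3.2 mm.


Shape: rectangle
Length l = 20.6 mm, Width w = 3.2 mm
Formula: A = l * w
A = 20.6 * 3.2
A = 65.92
65.92 mm^2


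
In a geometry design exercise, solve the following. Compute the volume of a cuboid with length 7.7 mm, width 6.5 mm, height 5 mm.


Shape: rectangular prism
l = 7.7 mm, w = 6.5 mm, h = 5 mm
Formula: V = l * w * h
V = 7.7 * 6.5 * 5
V = 50.05 * 5
V = 250.25
250.25 mm^3


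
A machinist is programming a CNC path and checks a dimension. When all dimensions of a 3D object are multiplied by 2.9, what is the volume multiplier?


Linear scale factor k = 2.9
Rule: under a linear scaling by k, volumes scale by k^3.
k^3 = 2.9 * 2.9 * 2.9
k^3 = 8.41 * 2.9
k^3 = 24.389
Volume scales by a factor of 24.389.
24.389 (dimensionless)


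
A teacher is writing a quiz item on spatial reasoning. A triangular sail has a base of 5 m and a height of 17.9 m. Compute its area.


Shape: triangle
Base b = 5 m, Height h = 17.9 m
Formula: A = (1/2) * b * h
A = 0.5 * 5 * 17.9
A = 0.5 * 89.5
A = 44.75
44.75 m^2


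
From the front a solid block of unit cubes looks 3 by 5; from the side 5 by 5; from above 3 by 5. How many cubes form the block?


Orthographic views of a solid rectangular block:
Front view 3 x 5 -> length = 3, height = 5
Side view 5 x 5 -> width = 5, height = 5 (consistent)
Top view 3 x 5 -> confirms length = 3, width = 5
The block is 3 x 5 x 5.
Total unit cubes = 3 * 5 * 5 = 75
75 unit cubes


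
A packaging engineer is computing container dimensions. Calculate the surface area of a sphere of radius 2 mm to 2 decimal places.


Shape: sphere
Radius r = 2 mm
Formula: SA = 4 * pi * r^2
r^2 = 4
SA = 4 * pi * 4
SA = 16 * pi
SA = 50.27
50.27 mm^2


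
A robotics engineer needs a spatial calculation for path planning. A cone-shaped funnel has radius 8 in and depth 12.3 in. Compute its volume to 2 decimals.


Shape: cone
Radius r = 8 in, Height h = 12.3 in
Formula: V = (1/3) * pi * r^2 * h
r^2 = 64
pi * r^2 * h = pi * 64 * 12.3 = 787.2 * pi
V = 787.2 * pi / 3
V = 824.35
824.35 in^3


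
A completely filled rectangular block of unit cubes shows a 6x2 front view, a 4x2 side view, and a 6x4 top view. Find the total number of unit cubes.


Orthographic views of a solid rectangular block:
Front view 6 x 2 -> length = 6, height = 2
Side view 4 x 2 -> width = 4, height = 2 (consistent)
Top view 6 x 4 -> confirms length = 6, width = 4
The block is 6 x 4 x 2.
Total unit cubes = 6 * 4 * 2 = 48
48 unit cubes


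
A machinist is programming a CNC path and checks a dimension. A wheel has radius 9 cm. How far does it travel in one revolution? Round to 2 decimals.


Shape: circle
Radius r = 9 cm
Formula: C = 2 * pi * r
C = 2 * pi * 9
C = 18 * pi
C = 56.55
56.55 cm


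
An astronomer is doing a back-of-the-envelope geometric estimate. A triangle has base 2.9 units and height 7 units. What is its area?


Shape: triangle
Base b = 2.9 units, Height h = 7 units
Formula: A = (1/2) * b * h
A = 0.5 * 2.9 * 7
A = 0.5 * 20.3
A = 10.15
10.15 units^2


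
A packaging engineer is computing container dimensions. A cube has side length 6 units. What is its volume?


Shape: cube
Side s = 6 units
Formula: V = s^3
V = 6 * 6 * 6
V = 36 * 6
V = 216
216 units^3


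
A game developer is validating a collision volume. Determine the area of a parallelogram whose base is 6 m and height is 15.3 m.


Shape: parallelogram
Base b = 6 m, Height h = 15.3 m
Formula: A = b * h
A = 6 * 15.3
A = 91.8
91.8 m^2


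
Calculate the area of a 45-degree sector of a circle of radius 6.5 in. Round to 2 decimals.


Shape: circular sector
Radius r = 6.5 in, Angle = 45 degrees
Formula: A = (angle/360) * pi * r^2
r^2 = 42.25
Fraction of circle = 45/360
A = (45/360) * pi * 42.25
A = 5.28125 * pi
A = 16.59
16.59 in^2


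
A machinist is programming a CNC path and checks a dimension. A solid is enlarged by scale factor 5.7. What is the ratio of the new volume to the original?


Linear scale factor k = 5.7
Rule: under a linear scaling by k, volumes scale by k^3.
k^3 = 5.7 * 5.7 * 5.7
k^3 = 32.49 * 5.7
k^3 = 185.193
Volume scales by a factor of 185.193.
185.193 (dimensionless)


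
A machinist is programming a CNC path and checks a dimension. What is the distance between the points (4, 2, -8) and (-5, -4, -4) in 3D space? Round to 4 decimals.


3D distance between two points
P1 = (4, 2, -8), P2 = (-5, -4, -4)
Formula: d = sqrt((x2-x1)^2 + (y2-y1)^2 + (z2-z1)^2)
dx = -5 - 4 = -9
dy = -4 - 2 = -6
dz = -4 - -8 = 4
dx^2 + dy^2 + dz^2 = 81 + 36 + 16 = 133
d = sqrt(133)
d = 11.5326
11.5326 units


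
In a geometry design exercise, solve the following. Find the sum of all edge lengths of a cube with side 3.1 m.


Shape: cube
Side s = 3.1 m
A cube has 12 edges, all equal.
Formula: total edge length = 12 * s
Total = 12 * 3.1
Total = 37.2
37.2 m


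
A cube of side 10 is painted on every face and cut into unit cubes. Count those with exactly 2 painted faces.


Large cube: 10 x 10 x 10, cut into unit cubes.
n = 10, so n - 2 = 8
Cubes with 2 painted faces lie along the edges, excluding corners.
A cube has 12 edges; each contributes (n - 2) = 8 such cubes.
Count = 12 * 8 = 96
96 unit cubes


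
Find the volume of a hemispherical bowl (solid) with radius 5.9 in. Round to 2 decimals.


Shape: hemisphere (half of a sphere)
Radius r = 5.9 in
Formula: V = (1/2) * (4/3) * pi * r^3 = (2/3) * pi * r^3
r^3 = 205.379
(2/3) * 205.379 = 136.919333
V = 136.919333 * pi
V = 430.14
430.14 in^3


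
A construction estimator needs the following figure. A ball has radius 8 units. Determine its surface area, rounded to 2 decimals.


Shape: sphere
Radius r = 8 units
Formula: SA = 4 * pi * r^2
r^2 = 64
SA = 4 * pi * 64
SA = 256 * pi
SA = 804.25
804.25 units^2


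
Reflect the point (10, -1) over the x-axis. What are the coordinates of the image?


Transformation: reflection
Original point: (10, -1)
Rule for reflection over the x-axis: (x, y) -> (x, -y)
Apply: (10, -1) -> (10, 1)
(10, 1)


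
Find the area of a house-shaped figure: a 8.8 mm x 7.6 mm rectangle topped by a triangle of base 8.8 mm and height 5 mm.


Composite shape: rectangle + triangle
Rectangle area = 8.8 * 7.6 = 66.88
Triangle area = 0.5 * 8.8 * 5 = 22
Total = 66.88 + 22
Total = 88.88
88.88 mm^2


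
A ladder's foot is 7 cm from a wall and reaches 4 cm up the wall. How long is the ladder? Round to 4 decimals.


Shape: right triangle
Legs a = 7 cm, b = 4 cm
Formula: c = sqrt(a^2 + b^2)
a^2 = 49, b^2 = 16
a^2 + b^2 = 65
c = sqrt(65)
c = 8.0623
8.0623 cm


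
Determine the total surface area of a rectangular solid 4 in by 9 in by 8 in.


Shape: rectangular prism
l = 4 in, w = 9 in, h = 8 in
Formula: SA = 2(lw + lh + wh)
lw = 36, lh = 32, wh = 72
lw + lh + wh = 140
SA = 2 * 140
SA = 280
280 in^2


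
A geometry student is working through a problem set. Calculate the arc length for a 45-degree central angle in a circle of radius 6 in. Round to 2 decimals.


Shape: circular arc
Radius r = 6 in, Angle = 45 degrees
Formula: L = (angle/360) * 2 * pi * r
2 * pi * r = 12 * pi
L = (45/360) * 12 * pi
L = 1.5 * pi
L = 4.71
4.71 in


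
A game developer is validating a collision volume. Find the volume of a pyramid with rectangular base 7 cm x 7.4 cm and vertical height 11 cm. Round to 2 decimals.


Shape: rectangular pyramid
Base: 7 cm x 7.4 cm, Height h = 11 cm
Formula: V = (1/3) * base_area * h
base_area = 7 * 7.4 = 51.8
base_area * h = 51.8 * 11 = 569.8
V = 569.8 / 3
V = 189.93
189.93 cm^3


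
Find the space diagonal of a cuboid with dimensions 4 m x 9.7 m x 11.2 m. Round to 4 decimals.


Shape: rectangular box (space diagonal)
l = 4 m, w = 9.7 m, h = 11.2 m
Visualize: the diagonal of the base, then a right triangle with that diagonal and the height.
Formula: d = sqrt(l^2 + w^2 + h^2)
l^2 + w^2 + h^2 = 16 + 94.09 + 125.44 = 235.53
d = sqrt(235.53)
d = 15.347
15.347 m


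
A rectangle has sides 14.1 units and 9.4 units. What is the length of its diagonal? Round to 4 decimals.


Shape: rectangle (diagonal via Pythagoras)
Sides: 14.1 units and 9.4 units
Formula: d = sqrt(l^2 + w^2)
l^2 = 198.81, w^2 = 88.36
l^2 + w^2 = 287.17
d = sqrt(287.17)
d = 16.9461
16.9461 units


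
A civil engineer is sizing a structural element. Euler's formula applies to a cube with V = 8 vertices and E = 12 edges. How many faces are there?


Polyhedron: cube
Euler's formula for convex polyhedra: V - E + F = 2
Given: V = 8 vertices and E = 12 edges
Solve for F:
F = 2 + E - V = 2 + 12 - 8 = 6
6 faces


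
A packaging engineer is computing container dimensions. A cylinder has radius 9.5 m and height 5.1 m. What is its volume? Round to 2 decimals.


Shape: cylinder
Radius r = 9.5 m, Height h = 5.1 m
Formula: V = pi * r^2 * h
r^2 = 90.25
V = pi * 90.25 * 5.1
V = 460.275 * pi
V = 1446
1446 m^3


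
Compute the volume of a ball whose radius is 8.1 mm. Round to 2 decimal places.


Shape: sphere
Radius r = 8.1 mm
Formula: V = (4/3) * pi * r^3
r^3 = 531.441
(4/3) * 531.441 = 708.588
V = 708.588 * pi
V = 2226.09
2226.09 mm^3


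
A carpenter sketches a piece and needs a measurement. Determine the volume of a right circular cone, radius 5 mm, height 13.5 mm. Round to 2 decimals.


Shape: cone
Radius r = 5 mm, Height h = 13.5 mm
Formula: V = (1/3) * pi * r^2 * h
r^2 = 25
pi * r^2 * h = pi * 25 * 13.5 = 337.5 * pi
V = 337.5 * pi / 3
V = 353.43
353.43 mm^3


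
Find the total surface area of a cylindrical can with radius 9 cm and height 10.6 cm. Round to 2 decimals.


Shape: closed cylinder
Radius r = 9 cm, Height h = 10.6 cm
Formula: SA = 2*pi*r^2 + 2*pi*r*h = 2*pi*r*(r + h)
r + h = 19.6
2 * r * (r + h) = 2 * 9 * 19.6 = 352.8
SA = 352.8 * pi
SA = 1108.35
1108.35 cm^2


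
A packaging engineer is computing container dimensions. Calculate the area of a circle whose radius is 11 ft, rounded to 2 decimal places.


Shape: circle
Radius r = 11 ft
Formula: A = pi * r^2
r^2 = 11^2 = 121
A = pi * 121
A = 380.13
380.13 ft^2


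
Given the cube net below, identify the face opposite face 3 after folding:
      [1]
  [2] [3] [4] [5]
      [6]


Net: cross layout. Take square 3 as the base (bottom).
Fold the four squares in the horizontal row up around 3: 2 -> left, 4 -> right, 5 wraps to the top.
Fold 1 and 6 up from 3: 1 -> back, 6 -> front.
Opposite pairs are therefore: (1, 6), (2, 4), (3, 5).
Face 3 is opposite face 5.
face 5


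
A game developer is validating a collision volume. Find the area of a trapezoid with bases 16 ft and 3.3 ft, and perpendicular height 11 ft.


Shape: trapezoid
Parallel sides a = 16 ft, b = 3.3 ft; Height h = 11 ft
Formula: A = (a + b) * h / 2
a + b = 16 + 3.3 = 19.3
A = 19.3 * 11 / 2
A = 212.3 / 2
A = 106.15
106.15 ft^2


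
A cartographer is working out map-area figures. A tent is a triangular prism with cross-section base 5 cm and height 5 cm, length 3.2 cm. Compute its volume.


Shape: triangular prism
Triangle base = 5 cm, triangle height = 5 cm, prism length L = 3.2 cm
Formula: V = (1/2 * b * h_tri) * L
Cross-section area = 0.5 * 5 * 5 = 12.5
V = 12.5 * 3.2
V = 40
40 cm^3


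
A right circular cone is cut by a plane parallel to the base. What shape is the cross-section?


Solid: right circular cone
Cutting plane: parallel to the base
Visualize the intersection of the plane with the solid's surface.
The boundary of the cut region is a circle.
circle


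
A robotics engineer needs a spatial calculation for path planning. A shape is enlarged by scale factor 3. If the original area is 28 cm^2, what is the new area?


Linear scale factor k = 3
Original area = 28 cm^2
Rule: under a linear scaling by k, areas scale by k^2.
k^2 = 3^2 = 9
New area = 28 * 9
New area = 252
252 cm^2


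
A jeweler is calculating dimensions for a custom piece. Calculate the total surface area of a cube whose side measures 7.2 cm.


Shape: cube
Side s = 7.2 cm
A cube has 6 square faces.
Formula: SA = 6 * s^2
s^2 = 51.84
SA = 6 * 51.84
SA = 311.04
311.04 cm^2


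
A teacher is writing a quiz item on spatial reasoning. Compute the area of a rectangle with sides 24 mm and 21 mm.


Shape: rectangle
Length l = 24 mm, Width w = 21 mm
Formula: A = l * w
A = 24 * 21
A = 504
504 mm^2


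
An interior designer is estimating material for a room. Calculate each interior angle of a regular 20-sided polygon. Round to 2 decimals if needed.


Shape: regular icosagon (20 sides)
Formula: interior angle = (n - 2) * 180 / n
(n - 2) = 18
(n - 2) * 180 = 3240
angle = 3240 / 20
angle = 162
162 degrees


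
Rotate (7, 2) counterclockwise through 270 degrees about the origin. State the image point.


Transformation: rotation about the origin
Original point: (7, 2)
Rule for 270 deg counterclockwise: (x, y) -> (y, -x)
Apply: (7, 2) -> (2, -7)
(2, -7)


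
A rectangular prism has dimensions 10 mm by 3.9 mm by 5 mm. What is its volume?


Shape: rectangular prism
l = 10 mm, w = 3.9 mm, h = 5 mm
Formula: V = l * w * h
V = 10 * 3.9 * 5
V = 39 * 5
V = 195
195 mm^3


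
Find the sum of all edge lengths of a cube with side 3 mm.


Shape: cube
Side s = 3 mm
A cube has 12 edges, all equal.
Formula: total edge length = 12 * s
Total = 12 * 3
Total = 36
36 mm


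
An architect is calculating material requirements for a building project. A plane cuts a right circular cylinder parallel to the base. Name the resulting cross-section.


Solid: right circular cylinder
Cutting plane: parallel to the base
Visualize the intersection of the plane with the solid's surface.
The boundary of the cut region is a circle.
circle


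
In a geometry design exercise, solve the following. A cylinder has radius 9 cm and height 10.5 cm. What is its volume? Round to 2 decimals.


Shape: cylinder
Radius r = 9 cm, Height h = 10.5 cm
Formula: V = pi * r^2 * h
r^2 = 81
V = pi * 81 * 10.5
V = 850.5 * pi
V = 2671.92
2671.92 cm^3


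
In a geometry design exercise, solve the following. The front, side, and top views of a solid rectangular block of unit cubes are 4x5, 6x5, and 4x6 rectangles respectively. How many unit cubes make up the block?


Orthographic views of a solid rectangular block:
Front view 4 x 5 -> length = 4, height = 5
Side view 6 x 5 -> width = 6, height = 5 (consistent)
Top view 4 x 6 -> confirms length = 4, width = 6
The block is 4 x 6 x 5.
Total unit cubes = 4 * 6 * 5 = 120
120 unit cubes


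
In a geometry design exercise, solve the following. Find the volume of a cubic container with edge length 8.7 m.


Shape: cube
Side s = 8.7 m
Formula: V = s^3
V = 8.7 * 8.7 * 8.7
V = 75.69 * 8.7
V = 658.503
658.503 m^3


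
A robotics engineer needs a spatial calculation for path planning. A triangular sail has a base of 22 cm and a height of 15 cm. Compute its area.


Shape: triangle
Base b = 22 cm, Height h = 15 cm
Formula: A = (1/2) * b * h
A = 0.5 * 22 * 15
A = 0.5 * 330
A = 165
165 cm^2


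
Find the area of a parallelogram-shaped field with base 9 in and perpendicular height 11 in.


Shape: parallelogram
Base b = 9 in, Height h = 11 in
Formula: A = b * h
A = 9 * 11
A = 99
99 in^2


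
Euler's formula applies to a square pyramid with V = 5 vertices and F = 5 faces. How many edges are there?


Polyhedron: square pyramid
Euler's formula for convex polyhedra: V - E + F = 2
Given: V = 5 vertices and F = 5 faces
Solve for E:
E = V + F - 2 = 5 + 5 - 2 = 8
8 edges


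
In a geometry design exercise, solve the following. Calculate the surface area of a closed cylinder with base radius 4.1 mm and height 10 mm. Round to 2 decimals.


Shape: closed cylinder
Radius r = 4.1 mm, Height h = 10 mm
Formula: SA = 2*pi*r^2 + 2*pi*r*h = 2*pi*r*(r + h)
r + h = 14.1
2 * r * (r + h) = 2 * 4.1 * 14.1 = 115.62
SA = 115.62 * pi
SA = 363.23
363.23 mm^2
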